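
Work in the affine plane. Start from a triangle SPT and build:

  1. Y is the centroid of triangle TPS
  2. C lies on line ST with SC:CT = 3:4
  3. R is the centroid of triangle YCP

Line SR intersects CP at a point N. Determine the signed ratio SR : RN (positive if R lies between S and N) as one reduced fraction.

SR:RN = -28

Work in coordinates with S = (0, 0), P = (1, 0), T = (0, 1).
1. Y is the centroid of triangle TPS ⇒ Y = (1/3, 1/3)
2. C lies on line ST with SC:CT = 3:4 ⇒ C = (0, 3/7)
3. R is the centroid of triangle YCP ⇒ R = (4/9, 16/63)
line SR meets CP at N = (3/7, 12/49)
R = S + t·(N−S) with t = 28/27, so SR:RN = 28/27:-1/27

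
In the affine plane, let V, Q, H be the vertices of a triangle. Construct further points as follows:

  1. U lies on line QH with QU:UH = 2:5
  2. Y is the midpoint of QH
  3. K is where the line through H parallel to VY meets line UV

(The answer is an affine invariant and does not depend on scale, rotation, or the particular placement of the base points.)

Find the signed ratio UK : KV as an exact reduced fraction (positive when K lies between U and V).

Choose coordinates V = (0, 0), Q = (1, 0), H = (0, 1).
1. U lies on line QH with QU:UH = 2:5 ⇒ U = (5/7, 2/7)
2. Y is the midpoint of QH ⇒ Y = (1/2, 1/2)
3. K is where the line through H parallel to VY meets line UV ⇒ K = (-5/3, -2/3)
K = U + t·(V−U) with t = 10/3, so UK:KV = t:(1−t) = 10/3:-7/3

UK:KV = -10/7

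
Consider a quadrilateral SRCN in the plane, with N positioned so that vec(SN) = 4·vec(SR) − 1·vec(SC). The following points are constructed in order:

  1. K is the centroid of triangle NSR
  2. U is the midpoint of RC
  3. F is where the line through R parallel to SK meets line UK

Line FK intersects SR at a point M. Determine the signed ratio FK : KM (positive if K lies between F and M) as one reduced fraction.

Set S = (0, 0), R = (1, 0), C = (0, 1), N = (4, -1); any affine frame gives the same invariant.
1. K is the centroid of triangle NSR ⇒ K = (5/3, -1/3)
2. U is the midpoint of RC ⇒ U = (1/2, 1/2)
3. F is where the line through R parallel to SK meets line UK ⇒ F = (23/18, -1/18)
line FK meets SR at M = (6/5, 0)
K = F + t·(M−F) with t = -5, so FK:KM = -5:6

FK:KM = -5/6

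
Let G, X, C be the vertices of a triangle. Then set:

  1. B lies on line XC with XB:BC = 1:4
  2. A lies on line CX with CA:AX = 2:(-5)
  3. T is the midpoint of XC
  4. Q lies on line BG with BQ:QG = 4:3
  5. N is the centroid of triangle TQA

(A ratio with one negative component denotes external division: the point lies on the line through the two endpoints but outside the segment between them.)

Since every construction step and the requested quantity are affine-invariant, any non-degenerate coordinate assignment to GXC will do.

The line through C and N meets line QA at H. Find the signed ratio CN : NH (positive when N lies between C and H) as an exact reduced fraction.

CN:NH = 5/7

Choose coordinates G = (0, 0), X = (1, 0), C = (0, 1).
1. B lies on line XC with XB:BC = 1:4 ⇒ B = (4/5, 1/5)
2. A lies on line CX with CA:AX = 2:(-5) ⇒ A = (-2/3, 5/3)
3. T is the midpoint of XC ⇒ T = (1/2, 1/2)
4. Q lies on line BG with BQ:QG = 4:3 ⇒ Q = (12/35, 3/35)
5. N is the centroid of triangle TQA ⇒ N = (37/630, 473/630)
line CN meets QA at H = (74/525, 211/525)
N = C + t·(H−C) with t = 5/12, so CN:NH = 5/12:7/12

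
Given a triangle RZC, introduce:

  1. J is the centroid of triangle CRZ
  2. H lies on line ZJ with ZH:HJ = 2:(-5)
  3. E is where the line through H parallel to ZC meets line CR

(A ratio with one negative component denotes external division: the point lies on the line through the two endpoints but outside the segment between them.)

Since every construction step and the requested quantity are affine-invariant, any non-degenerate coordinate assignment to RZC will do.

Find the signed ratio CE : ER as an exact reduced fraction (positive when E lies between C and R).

CE:ER = -2/11

Assign R = (0, 0), Z = (1, 0), C = (0, 1) — the answer is frame-independent, so this choice is without loss of generality.
1. J is the centroid of triangle CRZ ⇒ J = (1/3, 1/3)
2. H lies on line ZJ with ZH:HJ = 2:(-5) ⇒ H = (13/9, -2/9)
3. E is where the line through H parallel to ZC meets line CR ⇒ E = (0, 11/9)
E = C + t·(R−C) with t = -2/9, so CE:ER = t:(1−t) = -2/9:11/9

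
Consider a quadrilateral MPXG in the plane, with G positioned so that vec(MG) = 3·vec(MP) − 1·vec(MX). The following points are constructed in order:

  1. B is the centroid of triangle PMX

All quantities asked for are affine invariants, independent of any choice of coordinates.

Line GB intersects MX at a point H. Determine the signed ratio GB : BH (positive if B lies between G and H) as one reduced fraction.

Assign M = (0, 0), P = (1, 0), X = (0, 1), G = (3, -1) — the answer is frame-independent, so this choice is without loss of generality.
1. B is the centroid of triangle PMX ⇒ B = (1/3, 1/3)
line GB meets MX at H = (0, 1/2)
B = G + t·(H−G) with t = 8/9, so GB:BH = 8/9:1/9

GB:BH = 8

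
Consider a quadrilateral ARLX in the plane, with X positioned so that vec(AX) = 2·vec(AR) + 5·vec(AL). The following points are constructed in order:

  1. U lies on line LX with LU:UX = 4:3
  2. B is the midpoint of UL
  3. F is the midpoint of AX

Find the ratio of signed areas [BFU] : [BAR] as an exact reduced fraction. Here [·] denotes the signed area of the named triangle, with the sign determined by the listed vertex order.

Assign A = (0, 0), R = (1, 0), L = (0, 1), X = (2, 5) — the answer is frame-independent, so this choice is without loss of generality.
1. U lies on line LX with LU:UX = 4:3 ⇒ U = (8/7, 23/7)
2. B is the midpoint of UL ⇒ B = (4/7, 15/7)
3. F is the midpoint of AX ⇒ F = (1, 5/2)
2·[BFU] = 2/7, 2·[BAR] = 15/7
[BFU]:[BAR] = 2/7:15/7 = 2/15

[BFU]:[BAR] = 2/15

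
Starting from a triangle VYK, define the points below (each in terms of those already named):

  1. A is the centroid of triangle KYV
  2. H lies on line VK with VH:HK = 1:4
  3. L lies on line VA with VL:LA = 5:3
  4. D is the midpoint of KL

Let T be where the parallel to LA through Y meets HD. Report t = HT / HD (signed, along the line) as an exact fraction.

Assign V = (0, 0), Y = (1, 0), K = (0, 1) — the answer is frame-independent, so this choice is without loss of generality.
1. A is the centroid of triangle KYV ⇒ A = (1/3, 1/3)
2. H lies on line VK with VH:HK = 1:4 ⇒ H = (0, 1/5)
3. L lies on line VA with VL:LA = 5:3 ⇒ L = (5/24, 5/24)
4. D is the midpoint of KL ⇒ D = (5/48, 29/48)
through Y parallel to LA: direction (1/8, 1/8); meets HD at T = (-5/12, -17/12)
T = H + t·(D−H) with t = -4

t = -4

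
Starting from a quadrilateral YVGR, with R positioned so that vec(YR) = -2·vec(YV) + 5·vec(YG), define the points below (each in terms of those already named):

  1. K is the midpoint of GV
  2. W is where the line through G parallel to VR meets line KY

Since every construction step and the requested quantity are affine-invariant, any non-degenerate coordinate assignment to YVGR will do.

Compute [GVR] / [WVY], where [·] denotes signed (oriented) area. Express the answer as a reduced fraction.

Assign Y = (0, 0), V = (1, 0), G = (0, 1), R = (-2, 5) — the answer is frame-independent, so this choice is without loss of generality.
1. K is the midpoint of GV ⇒ K = (1/2, 1/2)
2. W is where the line through G parallel to VR meets line KY ⇒ W = (3/8, 3/8)
2·[GVR] = 2, 2·[WVY] = -3/8
[GVR]:[WVY] = 2:-3/8 = -16/3

[GVR]:[WVY] = -16/3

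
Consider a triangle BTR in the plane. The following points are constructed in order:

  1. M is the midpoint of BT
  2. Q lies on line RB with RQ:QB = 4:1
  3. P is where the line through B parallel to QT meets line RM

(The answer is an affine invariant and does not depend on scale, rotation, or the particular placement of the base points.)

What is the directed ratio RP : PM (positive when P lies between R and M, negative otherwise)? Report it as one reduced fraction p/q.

Choose coordinates B = (0, 0), T = (1, 0), R = (0, 1).
1. M is the midpoint of BT ⇒ M = (1/2, 0)
2. Q lies on line RB with RQ:QB = 4:1 ⇒ Q = (0, 1/5)
3. P is where the line through B parallel to QT meets line RM ⇒ P = (5/9, -1/9)
P = R + t·(M−R) with t = 10/9, so RP:PM = t:(1−t) = 10/9:-1/9

RP:PM = -10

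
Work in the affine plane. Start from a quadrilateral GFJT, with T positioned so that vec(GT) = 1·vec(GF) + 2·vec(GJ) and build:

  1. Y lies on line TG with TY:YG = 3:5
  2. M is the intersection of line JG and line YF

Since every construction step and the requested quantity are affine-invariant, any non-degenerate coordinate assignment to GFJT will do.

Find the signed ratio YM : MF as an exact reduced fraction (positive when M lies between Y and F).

Work in coordinates with G = (0, 0), F = (1, 0), J = (0, 1), T = (1, 2).
1. Y lies on line TG with TY:YG = 3:5 ⇒ Y = (5/8, 5/4)
2. M is the intersection of line JG and line YF ⇒ M = (0, 10/3)
M = Y + t·(F−Y) with t = -5/3, so YM:MF = t:(1−t) = -5/3:8/3

YM:MF = -5/8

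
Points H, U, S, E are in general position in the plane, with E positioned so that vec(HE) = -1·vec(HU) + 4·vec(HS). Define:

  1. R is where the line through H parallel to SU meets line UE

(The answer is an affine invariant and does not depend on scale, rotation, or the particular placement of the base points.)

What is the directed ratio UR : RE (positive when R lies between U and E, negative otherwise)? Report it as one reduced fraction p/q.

UR:RE = -1/3

Assign H = (0, 0), U = (1, 0), S = (0, 1), E = (-1, 4) — the answer is frame-independent, so this choice is without loss of generality.
1. R is where the line through H parallel to SU meets line UE ⇒ R = (2, -2)
R = U + t·(E−U) with t = -1/2, so UR:RE = t:(1−t) = -1/2:3/2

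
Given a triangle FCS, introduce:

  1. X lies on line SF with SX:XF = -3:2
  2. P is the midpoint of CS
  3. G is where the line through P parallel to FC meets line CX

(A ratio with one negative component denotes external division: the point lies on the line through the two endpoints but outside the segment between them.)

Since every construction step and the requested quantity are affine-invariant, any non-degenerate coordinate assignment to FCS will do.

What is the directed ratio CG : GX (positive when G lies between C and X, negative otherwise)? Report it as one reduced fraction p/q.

Assign F = (0, 0), C = (1, 0), S = (0, 1) — the answer is frame-independent, so this choice is without loss of generality.
1. X lies on line SF with SX:XF = -3:2 ⇒ X = (0, -2)
2. P is the midpoint of CS ⇒ P = (1/2, 1/2)
3. G is where the line through P parallel to FC meets line CX ⇒ G = (5/4, 1/2)
G = C + t·(X−C) with t = -1/4, so CG:GX = t:(1−t) = -1/4:5/4

CG:GX = -1/5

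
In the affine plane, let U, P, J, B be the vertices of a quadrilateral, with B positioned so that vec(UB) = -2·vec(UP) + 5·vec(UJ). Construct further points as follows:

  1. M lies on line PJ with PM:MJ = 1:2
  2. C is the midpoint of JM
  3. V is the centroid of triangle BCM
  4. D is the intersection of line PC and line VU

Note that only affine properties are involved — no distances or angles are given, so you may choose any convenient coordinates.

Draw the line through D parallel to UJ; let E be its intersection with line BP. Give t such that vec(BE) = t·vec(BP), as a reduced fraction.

t = 3/5

Work in coordinates with U = (0, 0), P = (1, 0), J = (0, 1), B = (-2, 5).
1. M lies on line PJ with PM:MJ = 1:2 ⇒ M = (2/3, 1/3)
2. C is the midpoint of JM ⇒ C = (1/3, 2/3)
3. V is the centroid of triangle BCM ⇒ V = (-1/3, 2)
4. D is the intersection of line PC and line VU ⇒ D = (-1/5, 6/5)
through D parallel to UJ: direction (0, 1); meets BP at E = (-1/5, 2)
E = B + t·(P−B) with t = 3/5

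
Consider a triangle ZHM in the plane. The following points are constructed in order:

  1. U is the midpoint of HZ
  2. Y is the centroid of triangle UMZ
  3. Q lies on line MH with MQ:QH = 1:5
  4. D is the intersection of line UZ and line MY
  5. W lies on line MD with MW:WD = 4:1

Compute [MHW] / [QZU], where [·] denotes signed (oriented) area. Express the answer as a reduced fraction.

[MHW]:[QZU] = -36/25

Choose coordinates Z = (0, 0), H = (1, 0), M = (0, 1).
1. U is the midpoint of HZ ⇒ U = (1/2, 0)
2. Y is the centroid of triangle UMZ ⇒ Y = (1/6, 1/3)
3. Q lies on line MH with MQ:QH = 1:5 ⇒ Q = (1/6, 5/6)
4. D is the intersection of line UZ and line MY ⇒ D = (1/4, 0)
5. W lies on line MD with MW:WD = 4:1 ⇒ W = (1/5, 1/5)
2·[MHW] = -3/5, 2·[QZU] = 5/12
[MHW]:[QZU] = -3/5:5/12 = -36/25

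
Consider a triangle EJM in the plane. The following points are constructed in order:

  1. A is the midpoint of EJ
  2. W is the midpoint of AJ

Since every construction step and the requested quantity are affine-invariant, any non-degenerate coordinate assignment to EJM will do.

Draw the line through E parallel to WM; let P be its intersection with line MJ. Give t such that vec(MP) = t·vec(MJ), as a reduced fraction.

t = -3

Assign E = (0, 0), J = (1, 0), M = (0, 1) — the answer is frame-independent, so this choice is without loss of generality.
1. A is the midpoint of EJ ⇒ A = (1/2, 0)
2. W is the midpoint of AJ ⇒ W = (3/4, 0)
through E parallel to WM: direction (-3/4, 1); meets MJ at P = (-3, 4)
P = M + t·(J−M) with t = -3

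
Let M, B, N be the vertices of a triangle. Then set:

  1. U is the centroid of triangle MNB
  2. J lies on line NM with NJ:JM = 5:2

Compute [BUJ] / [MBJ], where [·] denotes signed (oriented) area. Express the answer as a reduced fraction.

[BUJ]:[MBJ] = 1/2

Set M = (0, 0), B = (1, 0), N = (0, 1); any affine frame gives the same invariant.
1. U is the centroid of triangle MNB ⇒ U = (1/3, 1/3)
2. J lies on line NM with NJ:JM = 5:2 ⇒ J = (0, 2/7)
2·[BUJ] = 1/7, 2·[MBJ] = 2/7
[BUJ]:[MBJ] = 1/7:2/7 = 1/2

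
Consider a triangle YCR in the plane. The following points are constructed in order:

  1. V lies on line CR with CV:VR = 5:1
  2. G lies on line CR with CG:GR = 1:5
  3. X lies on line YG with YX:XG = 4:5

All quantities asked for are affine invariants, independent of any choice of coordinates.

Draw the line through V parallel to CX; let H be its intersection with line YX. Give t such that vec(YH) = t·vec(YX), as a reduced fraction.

t = 29/4

Set Y = (0, 0), C = (1, 0), R = (0, 1); any affine frame gives the same invariant.
1. V lies on line CR with CV:VR = 5:1 ⇒ V = (1/6, 5/6)
2. G lies on line CR with CG:GR = 1:5 ⇒ G = (5/6, 1/6)
3. X lies on line YG with YX:XG = 4:5 ⇒ X = (10/27, 2/27)
through V parallel to CX: direction (-17/27, 2/27); meets YX at H = (145/54, 29/54)
H = Y + t·(X−Y) with t = 29/4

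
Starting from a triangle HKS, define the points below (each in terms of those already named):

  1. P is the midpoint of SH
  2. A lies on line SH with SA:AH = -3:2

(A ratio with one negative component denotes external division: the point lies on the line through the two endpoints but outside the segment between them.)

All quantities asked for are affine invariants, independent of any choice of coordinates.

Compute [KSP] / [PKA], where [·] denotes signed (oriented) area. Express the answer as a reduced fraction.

Set H = (0, 0), K = (1, 0), S = (0, 1); any affine frame gives the same invariant.
1. P is the midpoint of SH ⇒ P = (0, 1/2)
2. A lies on line SH with SA:AH = -3:2 ⇒ A = (0, -2)
2·[KSP] = 1/2, 2·[PKA] = -5/2
[KSP]:[PKA] = 1/2:-5/2 = -1/5

[KSP]:[PKA] = -1/5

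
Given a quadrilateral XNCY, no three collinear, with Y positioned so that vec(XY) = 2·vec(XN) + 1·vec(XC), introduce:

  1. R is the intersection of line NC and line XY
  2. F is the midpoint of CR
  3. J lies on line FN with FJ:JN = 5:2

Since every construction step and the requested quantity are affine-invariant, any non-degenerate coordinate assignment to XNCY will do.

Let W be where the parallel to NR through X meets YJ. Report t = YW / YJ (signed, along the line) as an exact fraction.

Choose coordinates X = (0, 0), N = (1, 0), C = (0, 1), Y = (2, 1).
1. R is the intersection of line NC and line XY ⇒ R = (2/3, 1/3)
2. F is the midpoint of CR ⇒ F = (1/3, 2/3)
3. J lies on line FN with FJ:JN = 5:2 ⇒ J = (17/21, 4/21)
through X parallel to NR: direction (-1/3, 1/3); meets YJ at W = (3/14, -3/14)
W = Y + t·(J−Y) with t = 3/2

t = 3/2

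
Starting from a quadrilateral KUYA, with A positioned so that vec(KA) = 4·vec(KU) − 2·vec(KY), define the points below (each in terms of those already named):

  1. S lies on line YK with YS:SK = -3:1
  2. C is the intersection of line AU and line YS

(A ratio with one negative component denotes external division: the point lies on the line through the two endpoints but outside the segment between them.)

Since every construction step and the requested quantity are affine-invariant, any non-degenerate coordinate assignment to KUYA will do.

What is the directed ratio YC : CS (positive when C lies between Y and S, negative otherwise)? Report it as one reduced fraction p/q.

YC:CS = 2/7

Work in coordinates with K = (0, 0), U = (1, 0), Y = (0, 1), A = (4, -2).
1. S lies on line YK with YS:SK = -3:1 ⇒ S = (0, -1/2)
2. C is the intersection of line AU and line YS ⇒ C = (0, 2/3)
C = Y + t·(S−Y) with t = 2/9, so YC:CS = t:(1−t) = 2/9:7/9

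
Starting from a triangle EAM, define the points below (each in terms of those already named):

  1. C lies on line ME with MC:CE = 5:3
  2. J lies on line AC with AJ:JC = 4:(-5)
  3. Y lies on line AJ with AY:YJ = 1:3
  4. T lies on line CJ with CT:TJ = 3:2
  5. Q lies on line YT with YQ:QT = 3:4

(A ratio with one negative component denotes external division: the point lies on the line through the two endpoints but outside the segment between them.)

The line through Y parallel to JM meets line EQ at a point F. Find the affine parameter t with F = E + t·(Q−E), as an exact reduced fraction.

Work in coordinates with E = (0, 0), A = (1, 0), M = (0, 1).
1. C lies on line ME with MC:CE = 5:3 ⇒ C = (0, 3/8)
2. J lies on line AC with AJ:JC = 4:(-5) ⇒ J = (5, -3/2)
3. Y lies on line AJ with AY:YJ = 1:3 ⇒ Y = (2, -3/8)
4. T lies on line CJ with CT:TJ = 3:2 ⇒ T = (3, -3/4)
5. Q lies on line YT with YQ:QT = 3:4 ⇒ Q = (17/7, -15/28)
through Y parallel to JM: direction (-5, 5/2); meets EQ at F = (85/38, -75/152)
F = E + t·(Q−E) with t = 35/38

t = 35/38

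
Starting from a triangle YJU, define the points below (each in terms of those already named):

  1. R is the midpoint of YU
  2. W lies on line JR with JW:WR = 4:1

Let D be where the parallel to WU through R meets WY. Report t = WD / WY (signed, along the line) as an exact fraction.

t = 1/2

Choose coordinates Y = (0, 0), J = (1, 0), U = (0, 1).
1. R is the midpoint of YU ⇒ R = (0, 1/2)
2. W lies on line JR with JW:WR = 4:1 ⇒ W = (1/5, 2/5)
through R parallel to WU: direction (-1/5, 3/5); meets WY at D = (1/10, 1/5)
D = W + t·(Y−W) with t = 1/2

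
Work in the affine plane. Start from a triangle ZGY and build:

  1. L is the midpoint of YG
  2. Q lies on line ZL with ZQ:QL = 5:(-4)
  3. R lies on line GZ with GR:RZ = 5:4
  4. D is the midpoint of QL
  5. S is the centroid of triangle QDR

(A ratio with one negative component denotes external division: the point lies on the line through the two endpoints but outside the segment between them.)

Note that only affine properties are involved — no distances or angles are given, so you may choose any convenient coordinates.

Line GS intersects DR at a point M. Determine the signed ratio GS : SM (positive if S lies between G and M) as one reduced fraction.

Choose coordinates Z = (0, 0), G = (1, 0), Y = (0, 1).
1. L is the midpoint of YG ⇒ L = (1/2, 1/2)
2. Q lies on line ZL with ZQ:QL = 5:(-4) ⇒ Q = (5/2, 5/2)
3. R lies on line GZ with GR:RZ = 5:4 ⇒ R = (4/9, 0)
4. D is the midpoint of QL ⇒ D = (3/2, 3/2)
5. S is the centroid of triangle QDR ⇒ S = (40/27, 4/3)
line GS meets DR at M = (176/111, 60/37)
S = G + t·(M−G) with t = 37/45, so GS:SM = 37/45:8/45

GS:SM = 37/8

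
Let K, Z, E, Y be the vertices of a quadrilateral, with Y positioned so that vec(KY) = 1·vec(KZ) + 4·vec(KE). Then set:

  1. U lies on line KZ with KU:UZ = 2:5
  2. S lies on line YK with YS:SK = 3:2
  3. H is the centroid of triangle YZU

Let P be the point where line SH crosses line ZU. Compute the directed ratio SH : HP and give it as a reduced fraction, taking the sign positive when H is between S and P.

Work in coordinates with K = (0, 0), Z = (1, 0), E = (0, 1), Y = (1, 4).
1. U lies on line KZ with KU:UZ = 2:5 ⇒ U = (2/7, 0)
2. S lies on line YK with YS:SK = 3:2 ⇒ S = (2/5, 8/5)
3. H is the centroid of triangle YZU ⇒ H = (16/21, 4/3)
line SH meets ZU at P = (18/7, 0)
H = S + t·(P−S) with t = 1/6, so SH:HP = 1/6:5/6

SH:HP = 1/5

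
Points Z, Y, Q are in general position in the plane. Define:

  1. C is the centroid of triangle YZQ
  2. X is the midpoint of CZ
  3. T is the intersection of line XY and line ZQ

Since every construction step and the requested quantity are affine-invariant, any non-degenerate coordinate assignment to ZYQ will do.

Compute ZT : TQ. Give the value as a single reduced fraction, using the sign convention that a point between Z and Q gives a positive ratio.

Work in coordinates with Z = (0, 0), Y = (1, 0), Q = (0, 1).
1. C is the centroid of triangle YZQ ⇒ C = (1/3, 1/3)
2. X is the midpoint of CZ ⇒ X = (1/6, 1/6)
3. T is the intersection of line XY and line ZQ ⇒ T = (0, 1/5)
T = Z + t·(Q−Z) with t = 1/5, so ZT:TQ = t:(1−t) = 1/5:4/5

ZT:TQ = 1/4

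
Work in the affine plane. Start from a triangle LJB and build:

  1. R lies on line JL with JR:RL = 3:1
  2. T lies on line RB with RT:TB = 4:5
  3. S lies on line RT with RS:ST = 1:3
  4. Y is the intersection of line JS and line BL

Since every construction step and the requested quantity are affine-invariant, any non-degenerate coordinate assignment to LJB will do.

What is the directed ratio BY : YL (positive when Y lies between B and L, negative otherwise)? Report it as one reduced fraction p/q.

BY:YL = 6

Work in coordinates with L = (0, 0), J = (1, 0), B = (0, 1).
1. R lies on line JL with JR:RL = 3:1 ⇒ R = (1/4, 0)
2. T lies on line RB with RT:TB = 4:5 ⇒ T = (5/36, 4/9)
3. S lies on line RT with RS:ST = 1:3 ⇒ S = (2/9, 1/9)
4. Y is the intersection of line JS and line BL ⇒ Y = (0, 1/7)
Y = B + t·(L−B) with t = 6/7, so BY:YL = t:(1−t) = 6/7:1/7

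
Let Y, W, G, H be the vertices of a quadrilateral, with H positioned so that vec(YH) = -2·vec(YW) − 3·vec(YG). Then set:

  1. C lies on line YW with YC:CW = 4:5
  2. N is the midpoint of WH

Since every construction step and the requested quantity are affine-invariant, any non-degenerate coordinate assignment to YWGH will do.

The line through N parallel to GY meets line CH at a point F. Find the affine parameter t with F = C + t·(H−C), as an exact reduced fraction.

Assign Y = (0, 0), W = (1, 0), G = (0, 1), H = (-2, -3) — the answer is frame-independent, so this choice is without loss of generality.
1. C lies on line YW with YC:CW = 4:5 ⇒ C = (4/9, 0)
2. N is the midpoint of WH ⇒ N = (-1/2, -3/2)
through N parallel to GY: direction (0, -1); meets CH at F = (-1/2, -51/44)
F = C + t·(H−C) with t = 17/44

t = 17/44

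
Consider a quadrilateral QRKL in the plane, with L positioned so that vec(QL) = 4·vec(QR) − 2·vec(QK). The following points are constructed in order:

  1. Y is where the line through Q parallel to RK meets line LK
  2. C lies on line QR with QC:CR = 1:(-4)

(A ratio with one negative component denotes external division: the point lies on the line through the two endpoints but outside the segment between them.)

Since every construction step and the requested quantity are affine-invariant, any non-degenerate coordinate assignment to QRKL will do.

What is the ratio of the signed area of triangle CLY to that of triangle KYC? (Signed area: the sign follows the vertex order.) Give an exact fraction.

[CLY]:[KYC] = 2

Work in coordinates with Q = (0, 0), R = (1, 0), K = (0, 1), L = (4, -2).
1. Y is where the line through Q parallel to RK meets line LK ⇒ Y = (-4, 4)
2. C lies on line QR with QC:CR = 1:(-4) ⇒ C = (-1/3, 0)
2·[CLY] = 10, 2·[KYC] = 5
[CLY]:[KYC] = 10:5 = 2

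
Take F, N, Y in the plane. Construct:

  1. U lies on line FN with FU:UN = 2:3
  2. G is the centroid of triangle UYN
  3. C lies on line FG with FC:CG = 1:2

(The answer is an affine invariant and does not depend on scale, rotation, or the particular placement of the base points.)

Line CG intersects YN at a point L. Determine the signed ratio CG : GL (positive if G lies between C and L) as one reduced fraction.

Assign F = (0, 0), N = (1, 0), Y = (0, 1) — the answer is frame-independent, so this choice is without loss of generality.
1. U lies on line FN with FU:UN = 2:3 ⇒ U = (2/5, 0)
2. G is the centroid of triangle UYN ⇒ G = (7/15, 1/3)
3. C lies on line FG with FC:CG = 1:2 ⇒ C = (7/45, 1/9)
line CG meets YN at L = (7/12, 5/12)
G = C + t·(L−C) with t = 8/11, so CG:GL = 8/11:3/11

CG:GL = 8/3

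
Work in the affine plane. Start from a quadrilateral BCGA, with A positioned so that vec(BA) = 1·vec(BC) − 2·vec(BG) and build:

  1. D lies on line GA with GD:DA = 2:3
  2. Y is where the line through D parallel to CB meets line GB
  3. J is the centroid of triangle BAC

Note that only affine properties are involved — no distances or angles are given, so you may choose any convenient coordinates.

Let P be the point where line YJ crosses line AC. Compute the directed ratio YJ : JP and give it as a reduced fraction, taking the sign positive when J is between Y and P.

YJ:JP = 2

Choose coordinates B = (0, 0), C = (1, 0), G = (0, 1), A = (1, -2).
1. D lies on line GA with GD:DA = 2:3 ⇒ D = (2/5, -1/5)
2. Y is where the line through D parallel to CB meets line GB ⇒ Y = (0, -1/5)
3. J is the centroid of triangle BAC ⇒ J = (2/3, -2/3)
line YJ meets AC at P = (1, -9/10)
J = Y + t·(P−Y) with t = 2/3, so YJ:JP = 2/3:1/3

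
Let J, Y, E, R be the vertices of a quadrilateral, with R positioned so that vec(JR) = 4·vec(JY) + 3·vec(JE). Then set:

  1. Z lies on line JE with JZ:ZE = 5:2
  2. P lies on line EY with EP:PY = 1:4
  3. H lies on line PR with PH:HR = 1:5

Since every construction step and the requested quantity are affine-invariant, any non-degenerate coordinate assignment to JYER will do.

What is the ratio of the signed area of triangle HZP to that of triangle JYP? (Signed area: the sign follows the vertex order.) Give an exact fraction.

Work in coordinates with J = (0, 0), Y = (1, 0), E = (0, 1), R = (4, 3).
1. Z lies on line JE with JZ:ZE = 5:2 ⇒ Z = (0, 5/7)
2. P lies on line EY with EP:PY = 1:4 ⇒ P = (1/5, 4/5)
3. H lies on line PR with PH:HR = 1:5 ⇒ H = (5/6, 7/6)
2·[HZP] = 2/105, 2·[JYP] = 4/5
[HZP]:[JYP] = 2/105:4/5 = 1/42

[HZP]:[JYP] = 1/42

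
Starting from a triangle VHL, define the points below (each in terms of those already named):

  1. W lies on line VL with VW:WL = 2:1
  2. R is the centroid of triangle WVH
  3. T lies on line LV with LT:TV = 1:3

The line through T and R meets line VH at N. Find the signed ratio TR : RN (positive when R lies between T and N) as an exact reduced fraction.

Assign V = (0, 0), H = (1, 0), L = (0, 1) — the answer is frame-independent, so this choice is without loss of generality.
1. W lies on line VL with VW:WL = 2:1 ⇒ W = (0, 2/3)
2. R is the centroid of triangle WVH ⇒ R = (1/3, 2/9)
3. T lies on line LV with LT:TV = 1:3 ⇒ T = (0, 3/4)
line TR meets VH at N = (9/19, 0)
R = T + t·(N−T) with t = 19/27, so TR:RN = 19/27:8/27

TR:RN = 19/8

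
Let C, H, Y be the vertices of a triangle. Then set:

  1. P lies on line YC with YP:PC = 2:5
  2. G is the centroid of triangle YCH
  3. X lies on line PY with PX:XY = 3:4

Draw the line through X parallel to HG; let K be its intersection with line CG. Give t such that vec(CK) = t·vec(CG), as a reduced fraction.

t = 82/49

Set C = (0, 0), H = (1, 0), Y = (0, 1); any affine frame gives the same invariant.
1. P lies on line YC with YP:PC = 2:5 ⇒ P = (0, 5/7)
2. G is the centroid of triangle YCH ⇒ G = (1/3, 1/3)
3. X lies on line PY with PX:XY = 3:4 ⇒ X = (0, 41/49)
through X parallel to HG: direction (-2/3, 1/3); meets CG at K = (82/147, 82/147)
K = C + t·(G−C) with t = 82/49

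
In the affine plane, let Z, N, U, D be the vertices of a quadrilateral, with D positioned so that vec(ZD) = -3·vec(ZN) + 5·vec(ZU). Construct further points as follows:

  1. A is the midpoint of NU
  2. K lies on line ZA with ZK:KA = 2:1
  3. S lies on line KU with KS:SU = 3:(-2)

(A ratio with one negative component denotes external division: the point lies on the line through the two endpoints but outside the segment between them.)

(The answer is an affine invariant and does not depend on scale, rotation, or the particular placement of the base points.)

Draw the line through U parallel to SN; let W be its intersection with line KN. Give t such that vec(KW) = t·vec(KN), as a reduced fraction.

t = 1/3

Set Z = (0, 0), N = (1, 0), U = (0, 1), D = (-3, 5); any affine frame gives the same invariant.
1. A is the midpoint of NU ⇒ A = (1/2, 1/2)
2. K lies on line ZA with ZK:KA = 2:1 ⇒ K = (1/3, 1/3)
3. S lies on line KU with KS:SU = 3:(-2) ⇒ S = (-2/3, 7/3)
through U parallel to SN: direction (5/3, -7/3); meets KN at W = (5/9, 2/9)
W = K + t·(N−K) with t = 1/3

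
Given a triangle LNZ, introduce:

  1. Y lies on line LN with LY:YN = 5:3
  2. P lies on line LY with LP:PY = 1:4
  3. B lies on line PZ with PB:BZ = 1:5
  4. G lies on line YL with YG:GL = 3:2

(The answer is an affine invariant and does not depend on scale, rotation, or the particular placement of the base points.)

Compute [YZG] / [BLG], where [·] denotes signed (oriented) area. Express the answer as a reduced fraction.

Assign L = (0, 0), N = (1, 0), Z = (0, 1) — the answer is frame-independent, so this choice is without loss of generality.
1. Y lies on line LN with LY:YN = 5:3 ⇒ Y = (5/8, 0)
2. P lies on line LY with LP:PY = 1:4 ⇒ P = (1/8, 0)
3. B lies on line PZ with PB:BZ = 1:5 ⇒ B = (5/48, 1/6)
4. G lies on line YL with YG:GL = 3:2 ⇒ G = (1/4, 0)
2·[YZG] = 3/8, 2·[BLG] = 1/24
[YZG]:[BLG] = 3/8:1/24 = 9

[YZG]:[BLG] = 9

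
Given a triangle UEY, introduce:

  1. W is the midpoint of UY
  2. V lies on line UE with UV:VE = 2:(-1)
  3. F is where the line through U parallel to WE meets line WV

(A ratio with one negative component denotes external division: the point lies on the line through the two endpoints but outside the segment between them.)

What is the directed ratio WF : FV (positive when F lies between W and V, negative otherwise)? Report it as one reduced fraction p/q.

Choose coordinates U = (0, 0), E = (1, 0), Y = (0, 1).
1. W is the midpoint of UY ⇒ W = (0, 1/2)
2. V lies on line UE with UV:VE = 2:(-1) ⇒ V = (2, 0)
3. F is where the line through U parallel to WE meets line WV ⇒ F = (-2, 1)
F = W + t·(V−W) with t = -1, so WF:FV = t:(1−t) = -1:2

WF:FV = -1/2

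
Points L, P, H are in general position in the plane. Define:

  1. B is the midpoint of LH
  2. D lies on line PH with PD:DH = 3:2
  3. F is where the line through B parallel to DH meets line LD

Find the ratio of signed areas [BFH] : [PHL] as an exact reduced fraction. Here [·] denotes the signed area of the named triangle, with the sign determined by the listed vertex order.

Assign L = (0, 0), P = (1, 0), H = (0, 1) — the answer is frame-independent, so this choice is without loss of generality.
1. B is the midpoint of LH ⇒ B = (0, 1/2)
2. D lies on line PH with PD:DH = 3:2 ⇒ D = (2/5, 3/5)
3. F is where the line through B parallel to DH meets line LD ⇒ F = (1/5, 3/10)
2·[BFH] = 1/10, 2·[PHL] = 1
[BFH]:[PHL] = 1/10:1 = 1/10

[BFH]:[PHL] = 1/10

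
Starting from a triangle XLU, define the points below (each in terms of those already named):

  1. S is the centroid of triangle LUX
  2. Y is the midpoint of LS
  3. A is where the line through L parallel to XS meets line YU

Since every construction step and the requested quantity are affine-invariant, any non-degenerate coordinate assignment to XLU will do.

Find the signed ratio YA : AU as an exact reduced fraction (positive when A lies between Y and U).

Choose coordinates X = (0, 0), L = (1, 0), U = (0, 1).
1. S is the centroid of triangle LUX ⇒ S = (1/3, 1/3)
2. Y is the midpoint of LS ⇒ Y = (2/3, 1/6)
3. A is where the line through L parallel to XS meets line YU ⇒ A = (8/9, -1/9)
A = Y + t·(U−Y) with t = -1/3, so YA:AU = t:(1−t) = -1/3:4/3

YA:AU = -1/4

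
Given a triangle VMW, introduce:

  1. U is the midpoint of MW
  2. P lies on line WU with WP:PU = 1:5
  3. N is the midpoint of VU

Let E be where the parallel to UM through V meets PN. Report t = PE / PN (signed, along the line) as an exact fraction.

Choose coordinates V = (0, 0), M = (1, 0), W = (0, 1).
1. U is the midpoint of MW ⇒ U = (1/2, 1/2)
2. P lies on line WU with WP:PU = 1:5 ⇒ P = (1/12, 11/12)
3. N is the midpoint of VU ⇒ N = (1/4, 1/4)
through V parallel to UM: direction (1/2, -1/2); meets PN at E = (5/12, -5/12)
E = P + t·(N−P) with t = 2

t = 2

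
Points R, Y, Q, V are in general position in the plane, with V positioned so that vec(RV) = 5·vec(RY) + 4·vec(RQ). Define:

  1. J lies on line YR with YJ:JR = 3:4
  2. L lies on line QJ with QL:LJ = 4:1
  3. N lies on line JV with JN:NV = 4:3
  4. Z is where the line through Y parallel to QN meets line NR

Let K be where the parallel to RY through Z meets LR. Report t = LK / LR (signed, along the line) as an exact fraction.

Set R = (0, 0), Y = (1, 0), Q = (0, 1), V = (5, 4); any affine frame gives the same invariant.
1. J lies on line YR with YJ:JR = 3:4 ⇒ J = (4/7, 0)
2. L lies on line QJ with QL:LJ = 4:1 ⇒ L = (16/35, 1/5)
3. N lies on line JV with JN:NV = 4:3 ⇒ N = (152/49, 16/7)
4. Z is where the line through Y parallel to QN meets line NR ⇒ Z = (-9/7, -18/19)
through Z parallel to RY: direction (1, 0); meets LR at K = (-288/133, -18/19)
K = L + t·(R−L) with t = 109/19

t = 109/19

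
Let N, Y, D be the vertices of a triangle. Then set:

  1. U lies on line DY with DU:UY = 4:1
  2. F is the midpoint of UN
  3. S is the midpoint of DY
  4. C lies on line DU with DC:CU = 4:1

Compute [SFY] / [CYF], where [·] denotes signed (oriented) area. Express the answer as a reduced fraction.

[SFY]:[CYF] = -25/18

Work in coordinates with N = (0, 0), Y = (1, 0), D = (0, 1).
1. U lies on line DY with DU:UY = 4:1 ⇒ U = (4/5, 1/5)
2. F is the midpoint of UN ⇒ F = (2/5, 1/10)
3. S is the midpoint of DY ⇒ S = (1/2, 1/2)
4. C lies on line DU with DC:CU = 4:1 ⇒ C = (16/25, 9/25)
2·[SFY] = 1/4, 2·[CYF] = -9/50
[SFY]:[CYF] = 1/4:-9/50 = -25/18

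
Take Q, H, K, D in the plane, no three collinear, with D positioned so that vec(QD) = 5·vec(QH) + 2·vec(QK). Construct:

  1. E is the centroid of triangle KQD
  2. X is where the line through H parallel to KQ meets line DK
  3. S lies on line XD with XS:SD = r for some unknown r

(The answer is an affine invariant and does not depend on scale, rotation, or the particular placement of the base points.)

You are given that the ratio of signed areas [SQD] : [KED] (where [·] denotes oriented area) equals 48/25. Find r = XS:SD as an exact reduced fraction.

Set Q = (0, 0), H = (1, 0), K = (0, 1), D = (5, 2); any affine frame gives the same invariant.
1. E is the centroid of triangle KQD ⇒ E = (5/3, 1)
2. X is where the line through H parallel to KQ meets line DK ⇒ X = (1, 6/5)
3. With XS:SD = r, write λ = r/(r+1) so S = X + λ·(D−X); S is affine-linear in λ
Every point depending on S is an affine combination of S and λ-independent points, so each such coordinate is linear in λ; the λ² term in each signed area is a multiple of (D−X)×(D−X) = 0, so 2·[SQD] and 2·[KED] are each linear in λ. Evaluating at λ=0 and λ=1:
  2·[SQD] = -4·λ + 4,   2·[KED] = 5/3
So [SQD]:[KED] = (-4·λ + 4) / (5/3). Setting this equal to 48/25:
  -4·λ + 4 = 48/25·(5/3)  ⇒  λ = 1/5
Then r = λ/(1−λ) = (1/5)/(4/5) = 1/4. Check: with r = 1/4, S = (9/5, 34/25) and [SQD]:[KED] = 48/25 as required.

r = 1/4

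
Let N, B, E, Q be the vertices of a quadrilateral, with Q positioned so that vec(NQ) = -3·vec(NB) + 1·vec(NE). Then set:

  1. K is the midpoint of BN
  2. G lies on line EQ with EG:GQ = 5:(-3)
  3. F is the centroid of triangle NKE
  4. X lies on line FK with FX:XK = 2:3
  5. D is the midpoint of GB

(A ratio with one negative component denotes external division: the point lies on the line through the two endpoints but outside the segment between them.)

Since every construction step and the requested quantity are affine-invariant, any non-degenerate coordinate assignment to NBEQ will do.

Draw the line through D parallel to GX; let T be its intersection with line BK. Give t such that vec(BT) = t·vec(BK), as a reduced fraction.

Choose coordinates N = (0, 0), B = (1, 0), E = (0, 1), Q = (-3, 1).
1. K is the midpoint of BN ⇒ K = (1/2, 0)
2. G lies on line EQ with EG:GQ = 5:(-3) ⇒ G = (-15/2, 1)
3. F is the centroid of triangle NKE ⇒ F = (1/6, 1/3)
4. X lies on line FK with FX:XK = 2:3 ⇒ X = (3/10, 1/5)
5. D is the midpoint of GB ⇒ D = (-13/4, 1/2)
through D parallel to GX: direction (39/5, -4/5); meets BK at T = (13/8, 0)
T = B + t·(K−B) with t = -5/4

t = -5/4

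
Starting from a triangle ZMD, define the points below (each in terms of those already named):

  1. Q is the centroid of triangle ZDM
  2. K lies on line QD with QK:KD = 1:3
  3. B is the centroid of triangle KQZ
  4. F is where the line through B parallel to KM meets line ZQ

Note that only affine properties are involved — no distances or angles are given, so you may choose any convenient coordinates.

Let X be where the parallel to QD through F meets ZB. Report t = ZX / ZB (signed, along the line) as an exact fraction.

Set Z = (0, 0), M = (1, 0), D = (0, 1); any affine frame gives the same invariant.
1. Q is the centroid of triangle ZDM ⇒ Q = (1/3, 1/3)
2. K lies on line QD with QK:KD = 1:3 ⇒ K = (1/4, 1/2)
3. B is the centroid of triangle KQZ ⇒ B = (7/36, 5/18)
4. F is where the line through B parallel to KM meets line ZQ ⇒ F = (11/45, 11/45)
through F parallel to QD: direction (-1/3, 2/3); meets ZB at X = (77/360, 11/36)
X = Z + t·(B−Z) with t = 11/10

t = 11/10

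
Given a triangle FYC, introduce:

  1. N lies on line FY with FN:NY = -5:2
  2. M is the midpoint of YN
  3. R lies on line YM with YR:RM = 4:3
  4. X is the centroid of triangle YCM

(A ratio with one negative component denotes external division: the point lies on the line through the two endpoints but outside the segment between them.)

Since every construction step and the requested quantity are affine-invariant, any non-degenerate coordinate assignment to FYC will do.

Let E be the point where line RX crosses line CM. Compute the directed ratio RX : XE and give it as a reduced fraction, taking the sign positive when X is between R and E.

RX:XE = 2/7

Set F = (0, 0), Y = (1, 0), C = (0, 1); any affine frame gives the same invariant.
1. N lies on line FY with FN:NY = -5:2 ⇒ N = (5/3, 0)
2. M is the midpoint of YN ⇒ M = (4/3, 0)
3. R lies on line YM with YR:RM = 4:3 ⇒ R = (25/21, 0)
4. X is the centroid of triangle YCM ⇒ X = (7/9, 1/3)
line RX meets CM at E = (-2/3, 3/2)
X = R + t·(E−R) with t = 2/9, so RX:XE = 2/9:7/9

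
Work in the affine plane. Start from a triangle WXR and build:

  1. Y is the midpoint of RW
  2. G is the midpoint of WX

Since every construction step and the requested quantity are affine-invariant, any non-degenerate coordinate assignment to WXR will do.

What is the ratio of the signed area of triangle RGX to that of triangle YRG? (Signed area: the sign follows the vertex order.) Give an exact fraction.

[RGX]:[YRG] = -2

Assign W = (0, 0), X = (1, 0), R = (0, 1) — the answer is frame-independent, so this choice is without loss of generality.
1. Y is the midpoint of RW ⇒ Y = (0, 1/2)
2. G is the midpoint of WX ⇒ G = (1/2, 0)
2·[RGX] = 1/2, 2·[YRG] = -1/4
[RGX]:[YRG] = 1/2:-1/4 = -2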